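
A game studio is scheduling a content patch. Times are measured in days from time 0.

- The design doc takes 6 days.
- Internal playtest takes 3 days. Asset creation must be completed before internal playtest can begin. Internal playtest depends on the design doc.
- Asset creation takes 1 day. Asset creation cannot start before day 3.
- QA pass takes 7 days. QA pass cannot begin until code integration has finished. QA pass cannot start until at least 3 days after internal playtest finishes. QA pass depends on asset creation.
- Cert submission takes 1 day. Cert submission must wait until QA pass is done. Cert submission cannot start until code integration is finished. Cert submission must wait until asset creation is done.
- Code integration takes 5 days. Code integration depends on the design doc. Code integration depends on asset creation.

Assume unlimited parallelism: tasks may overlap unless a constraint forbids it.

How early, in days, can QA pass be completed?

19

Asset creation cannot begin until its own release at day 3. It runs from day 3 to 3 + 1 = day 4.
The design doc has no prerequisites, so it starts at day 0 and finishes at day 6.
Internal playtest cannot start until asset creation (finishes day 4); the design doc (finishes day 6). The controlling bound is day 6, so internal playtest finishes at 6 + 3 = day 9.
Code integration cannot start until the design doc (finishes day 6); asset creation (finishes day 4). The controlling bound is day 6, so code integration finishes at 6 + 5 = day 11.
QA pass has to wait for code integration (finishes day 11); internal playtest (finishes day 9, plus 3-day gap → day 12); asset creation (finishes day 4). The latest of these is day 12, so QA pass runs day 12 to 12 + 7 = day 19.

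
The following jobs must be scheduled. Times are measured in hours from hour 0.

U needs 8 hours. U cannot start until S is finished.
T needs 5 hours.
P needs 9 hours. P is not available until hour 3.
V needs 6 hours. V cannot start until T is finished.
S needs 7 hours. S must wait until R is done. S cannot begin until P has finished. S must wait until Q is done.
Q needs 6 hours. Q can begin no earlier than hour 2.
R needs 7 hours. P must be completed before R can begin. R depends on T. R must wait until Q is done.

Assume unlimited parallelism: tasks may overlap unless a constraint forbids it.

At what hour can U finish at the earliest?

34

T has no prerequisites, so it starts at hour 0 and finishes at hour 5.
Q waits on its own release at hour 2, so it starts at hour 2 and finishes at 2 + 6 = hour 8.
P waits on its own release at hour 3, so it starts at hour 3 and finishes at 3 + 9 = hour 12.
R cannot start until P (finishes hour 12); T (finishes hour 5); Q (finishes hour 8). The controlling bound is hour 12, so R finishes at 12 + 7 = hour 19.
S has to wait for R (finishes hour 19); P (finishes hour 12); Q (finishes hour 8). The latest of these is hour 19, so S runs hour 19 to 19 + 7 = hour 26.
After S (finishes hour 26), U can start at hour 26 and finishes at hour 34.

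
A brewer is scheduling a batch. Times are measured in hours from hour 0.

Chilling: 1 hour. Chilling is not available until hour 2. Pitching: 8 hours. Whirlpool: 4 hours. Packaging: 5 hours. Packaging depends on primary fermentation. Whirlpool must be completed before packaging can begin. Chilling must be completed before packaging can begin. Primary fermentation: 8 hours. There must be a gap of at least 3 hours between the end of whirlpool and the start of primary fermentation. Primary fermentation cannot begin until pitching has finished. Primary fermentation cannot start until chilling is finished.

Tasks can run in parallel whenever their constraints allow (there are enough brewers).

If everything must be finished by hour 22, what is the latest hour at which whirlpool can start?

2

Nothing follows packaging; the deadline of hour 22 is its only limit. It must start by 22 − 5 = hour 17.
Primary fermentation feeds into packaging (must start by hour 17); so primary fermentation must finish by hour 17 and therefore start by hour 9.
Whirlpool has several dependents: primary fermentation (must start by hour 9, minus 3-hour gap → hour 6); packaging (must start by hour 17). The earliest of those limits is hour 6, so whirlpool must start by 6 − 4 = hour 2.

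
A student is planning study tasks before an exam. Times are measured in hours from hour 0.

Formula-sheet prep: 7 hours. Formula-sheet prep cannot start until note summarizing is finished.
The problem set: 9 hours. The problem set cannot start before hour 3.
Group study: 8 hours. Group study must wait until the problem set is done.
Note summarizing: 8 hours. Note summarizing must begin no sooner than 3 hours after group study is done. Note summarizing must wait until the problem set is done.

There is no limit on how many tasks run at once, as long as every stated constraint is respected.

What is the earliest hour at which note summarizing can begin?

After its own release at hour 3, the problem set can start at hour 3 and finishes at hour 12.
After the problem set (finishes hour 12), group study can start at hour 12 and finishes at hour 20.
Note summarizing waits on group study (finishes hour 20, plus 3-hour gap → hour 23); the problem set (finishes hour 12). The latest of these is hour 23, which is the earliest note summarizing can start.

23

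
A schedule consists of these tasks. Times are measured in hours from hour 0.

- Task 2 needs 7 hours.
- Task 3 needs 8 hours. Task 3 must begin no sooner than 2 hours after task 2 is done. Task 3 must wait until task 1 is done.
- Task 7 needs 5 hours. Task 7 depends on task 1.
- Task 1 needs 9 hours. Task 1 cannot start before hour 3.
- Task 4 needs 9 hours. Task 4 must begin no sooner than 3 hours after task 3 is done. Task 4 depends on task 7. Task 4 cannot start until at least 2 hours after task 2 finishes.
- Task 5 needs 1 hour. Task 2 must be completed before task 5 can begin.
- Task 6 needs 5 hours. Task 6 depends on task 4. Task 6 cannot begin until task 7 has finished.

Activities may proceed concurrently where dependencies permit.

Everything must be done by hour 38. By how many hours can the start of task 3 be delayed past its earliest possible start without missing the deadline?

Task 2 can start immediately at hour 0; it finishes at hour 7.
Task 1 waits on its own release at hour 3, so it starts at hour 3 and finishes at 3 + 9 = hour 12.
For task 3: task 2 (finishes hour 7, plus 2-hour gap → hour 9); task 1 (finishes hour 12). Taking the maximum gives a start of hour 12, and it finishes at 12 + 8 = hour 20.

Working backward from the deadline:
Task 6 must finish by hour 38; it takes 5 hours, so it must start by 38 − 5 = hour 33.
Task 4 feeds into task 6 (must start by hour 33); so task 4 must finish by hour 33 and therefore start by hour 24.
Task 3 feeds into task 4 (must start by hour 24, minus 3-hour gap → hour 21); so task 3 must finish by hour 21 and therefore start by hour 13.
So task 3 can start as early as hour 12 and as late as hour 13, giving 13 − 12 = 1 hour of slack.

1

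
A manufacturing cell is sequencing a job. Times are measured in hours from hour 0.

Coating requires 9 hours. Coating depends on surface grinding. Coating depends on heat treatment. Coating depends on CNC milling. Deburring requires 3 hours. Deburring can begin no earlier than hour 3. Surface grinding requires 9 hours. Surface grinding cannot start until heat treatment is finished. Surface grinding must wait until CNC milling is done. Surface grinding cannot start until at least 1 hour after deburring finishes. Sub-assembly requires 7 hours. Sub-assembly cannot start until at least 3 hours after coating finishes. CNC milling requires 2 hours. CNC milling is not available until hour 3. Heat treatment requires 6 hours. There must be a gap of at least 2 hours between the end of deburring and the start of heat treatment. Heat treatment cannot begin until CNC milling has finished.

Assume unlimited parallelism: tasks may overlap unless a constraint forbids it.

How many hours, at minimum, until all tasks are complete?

After its own release at hour 3, CNC milling can start at hour 3 and finishes at hour 5.
After its own release at hour 3, deburring can start at hour 3 and finishes at hour 6.
For heat treatment: deburring (finishes hour 6, plus 2-hour gap → hour 8); CNC milling (finishes hour 5). Taking the maximum gives a start of hour 8, and it finishes at 8 + 6 = hour 14.
Surface grinding cannot start until heat treatment (finishes hour 14); CNC milling (finishes hour 5); deburring (finishes hour 6, plus 1-hour gap → hour 7). The controlling bound is hour 14, so surface grinding finishes at 14 + 9 = hour 23.
For coating: surface grinding (finishes hour 23); heat treatment (finishes hour 14); CNC milling (finishes hour 5). Taking the maximum gives a start of hour 23, and it finishes at 23 + 9 = hour 32.
Sub-assembly cannot begin until coating (finishes hour 32, plus 3-hour gap → hour 35). It runs from hour 35 to 35 + 7 = hour 42.
All tasks are finished once the last one completes. Finish times: Deburring at 6, CNC milling at 5, Heat treatment at 14, Surface grinding at 23, Coating at 32, Sub-assembly at 42. The latest is hour 42.

42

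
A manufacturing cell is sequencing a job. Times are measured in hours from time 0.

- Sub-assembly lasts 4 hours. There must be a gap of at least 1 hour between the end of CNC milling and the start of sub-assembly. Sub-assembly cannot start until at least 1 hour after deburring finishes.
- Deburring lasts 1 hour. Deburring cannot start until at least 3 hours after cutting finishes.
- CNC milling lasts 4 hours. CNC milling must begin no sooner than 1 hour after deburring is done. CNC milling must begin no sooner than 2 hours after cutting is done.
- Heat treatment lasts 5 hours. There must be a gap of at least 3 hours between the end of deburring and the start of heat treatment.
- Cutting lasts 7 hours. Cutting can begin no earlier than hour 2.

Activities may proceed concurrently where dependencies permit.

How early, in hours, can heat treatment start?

Cutting waits on its own release at hour 2, so it starts at hour 2 and finishes at 2 + 7 = hour 9.
Deburring waits on cutting (finishes hour 9, plus 3-hour gap → hour 12), so it starts at hour 12 and finishes at 12 + 1 = hour 13.
Heat treatment waits on deburring (finishes hour 13, plus 3-hour gap → hour 16), so the earliest it can start is hour 16.

16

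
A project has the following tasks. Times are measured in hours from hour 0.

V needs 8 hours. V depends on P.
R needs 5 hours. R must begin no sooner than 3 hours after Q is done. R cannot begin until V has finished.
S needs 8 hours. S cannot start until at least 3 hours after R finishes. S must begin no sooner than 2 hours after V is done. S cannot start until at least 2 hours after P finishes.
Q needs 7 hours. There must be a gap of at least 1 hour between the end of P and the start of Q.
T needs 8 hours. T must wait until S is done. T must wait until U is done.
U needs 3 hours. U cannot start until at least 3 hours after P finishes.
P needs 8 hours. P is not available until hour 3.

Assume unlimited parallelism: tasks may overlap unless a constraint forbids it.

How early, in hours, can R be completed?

P waits on its own release at hour 3, so it starts at hour 3 and finishes at 3 + 8 = hour 11.
V cannot begin until P (finishes hour 11). It runs from hour 11 to 11 + 8 = hour 19.
Q waits on P (finishes hour 11, plus 1-hour gap → hour 12), so it starts at hour 12 and finishes at 12 + 7 = hour 19.
R needs all of Q (finishes hour 19, plus 3-hour gap → hour 22); V (finishes hour 19). That puts its earliest start at hour 22; it finishes at 22 + 5 = hour 27.

27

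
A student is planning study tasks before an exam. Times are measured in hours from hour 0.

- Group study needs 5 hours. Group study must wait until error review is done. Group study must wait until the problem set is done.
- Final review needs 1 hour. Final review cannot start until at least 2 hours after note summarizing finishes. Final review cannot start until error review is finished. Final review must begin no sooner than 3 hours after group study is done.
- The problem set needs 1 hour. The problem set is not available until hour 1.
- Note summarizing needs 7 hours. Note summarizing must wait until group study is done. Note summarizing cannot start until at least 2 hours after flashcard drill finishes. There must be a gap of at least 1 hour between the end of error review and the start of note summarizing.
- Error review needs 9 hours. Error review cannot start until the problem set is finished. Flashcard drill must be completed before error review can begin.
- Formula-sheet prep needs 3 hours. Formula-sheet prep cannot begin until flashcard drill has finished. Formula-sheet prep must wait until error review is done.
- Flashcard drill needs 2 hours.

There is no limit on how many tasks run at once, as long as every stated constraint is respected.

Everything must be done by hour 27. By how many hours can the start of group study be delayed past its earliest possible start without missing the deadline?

1

Nothing blocks flashcard drill, so it runs from hour 0 to hour 2.
The problem set cannot begin until its own release at hour 1. It runs from hour 1 to 1 + 1 = hour 2.
Error review cannot start until the problem set (finishes hour 2); flashcard drill (finishes hour 2). The controlling bound is hour 2, so error review finishes at 2 + 9 = hour 11.
Group study has to wait for error review (finishes hour 11); the problem set (finishes hour 2). The latest of these is hour 11, so group study runs hour 11 to 11 + 5 = hour 16.

Working backward from the deadline:
Final review has no dependents, so it just needs to finish by hour 27. Starting by 27 − 1 = hour 26 achieves that.
Note summarizing feeds into final review (must start by hour 26, minus 2-hour gap → hour 24); so note summarizing must finish by hour 24 and therefore start by hour 17.
Group study must finish in time for note summarizing (must start by hour 17); final review (must start by hour 26, minus 3-hour gap → hour 23). The tightest is hour 17, so group study must start by 17 − 5 = hour 12.
So group study can start as early as hour 11 and as late as hour 12, giving 12 − 11 = 1 hour of slack.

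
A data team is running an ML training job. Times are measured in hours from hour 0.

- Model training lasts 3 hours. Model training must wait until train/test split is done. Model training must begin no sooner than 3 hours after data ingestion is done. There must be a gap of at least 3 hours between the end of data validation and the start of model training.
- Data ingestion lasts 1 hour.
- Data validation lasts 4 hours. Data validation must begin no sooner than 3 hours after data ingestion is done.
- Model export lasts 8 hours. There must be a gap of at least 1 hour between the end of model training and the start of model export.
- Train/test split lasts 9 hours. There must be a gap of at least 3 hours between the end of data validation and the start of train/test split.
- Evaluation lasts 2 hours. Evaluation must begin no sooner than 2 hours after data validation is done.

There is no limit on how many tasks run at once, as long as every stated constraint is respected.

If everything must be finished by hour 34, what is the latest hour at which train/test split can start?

13

Model export must finish by hour 34; it takes 8 hours, so it must start by 34 − 8 = hour 26.
Since model export (must start by hour 26, minus 1-hour gap → hour 25) depends on it, model training must finish by hour 25. Backing off its 3-hour duration gives a latest start of hour 22.
Train/test split has to be done before model training (must start by hour 22). That means finishing by hour 22, i.e. starting by 22 − 9 = hour 13.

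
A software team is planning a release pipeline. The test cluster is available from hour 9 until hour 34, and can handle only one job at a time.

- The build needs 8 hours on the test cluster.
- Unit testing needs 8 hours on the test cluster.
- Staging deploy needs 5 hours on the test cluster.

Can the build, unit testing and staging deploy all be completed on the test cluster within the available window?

Yes

The test cluster window is 34 − 9 = 25 hours.
Running back to back, the jobs need 8 + 8 + 5 = 21 hours on the test cluster.
Since 21 ≤ 25, they fit within the window.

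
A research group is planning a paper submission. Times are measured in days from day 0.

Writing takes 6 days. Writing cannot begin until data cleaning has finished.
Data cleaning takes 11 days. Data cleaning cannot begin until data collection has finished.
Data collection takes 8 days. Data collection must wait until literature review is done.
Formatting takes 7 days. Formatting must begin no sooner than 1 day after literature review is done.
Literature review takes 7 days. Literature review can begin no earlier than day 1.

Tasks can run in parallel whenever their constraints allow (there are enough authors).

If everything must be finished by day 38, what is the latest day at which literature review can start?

6

Writing has no dependents, so it just needs to finish by day 38. Starting by 38 − 6 = day 32 achieves that.
Data cleaning must finish before writing (must start by day 32). With an 11-day duration, data cleaning must start by 32 − 11 = day 21.
Since data cleaning (must start by day 21) depends on it, data collection must finish by day 21. Backing off its 8-day duration gives a latest start of day 13.
Formatting has no dependents, so it just needs to finish by day 38. Starting by 38 − 7 = day 31 achieves that.
Literature review has several dependents: data collection (must start by day 13); formatting (must start by day 31, minus 1-day gap → day 30). The earliest of those limits is day 13, so literature review must start by 13 − 7 = day 6.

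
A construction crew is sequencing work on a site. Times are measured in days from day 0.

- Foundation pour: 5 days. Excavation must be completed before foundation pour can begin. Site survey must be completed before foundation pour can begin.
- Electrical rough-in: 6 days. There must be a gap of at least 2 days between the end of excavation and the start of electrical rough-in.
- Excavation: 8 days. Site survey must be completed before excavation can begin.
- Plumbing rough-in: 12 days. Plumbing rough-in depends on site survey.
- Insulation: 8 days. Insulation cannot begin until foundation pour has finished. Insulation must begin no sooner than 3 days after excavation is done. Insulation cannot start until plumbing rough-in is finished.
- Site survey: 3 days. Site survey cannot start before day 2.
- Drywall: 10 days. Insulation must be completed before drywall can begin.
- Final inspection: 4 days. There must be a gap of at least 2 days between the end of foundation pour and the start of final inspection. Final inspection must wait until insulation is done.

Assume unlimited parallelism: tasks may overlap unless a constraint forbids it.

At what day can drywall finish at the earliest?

Site survey cannot begin until its own release at day 2. It runs from day 2 to 2 + 3 = day 5.
After site survey (finishes day 5), plumbing rough-in can start at day 5 and finishes at day 17.
Excavation waits on site survey (finishes day 5), so it starts at day 5 and finishes at 5 + 8 = day 13.
For foundation pour: excavation (finishes day 13); site survey (finishes day 5). Taking the maximum gives a start of day 13, and it finishes at 13 + 5 = day 18.
Insulation cannot start until foundation pour (finishes day 18); excavation (finishes day 13, plus 3-day gap → day 16); plumbing rough-in (finishes day 17). The controlling bound is day 18, so insulation finishes at 18 + 8 = day 26.
Drywall waits on insulation (finishes day 26), so it starts at day 26 and finishes at 26 + 10 = day 36.

36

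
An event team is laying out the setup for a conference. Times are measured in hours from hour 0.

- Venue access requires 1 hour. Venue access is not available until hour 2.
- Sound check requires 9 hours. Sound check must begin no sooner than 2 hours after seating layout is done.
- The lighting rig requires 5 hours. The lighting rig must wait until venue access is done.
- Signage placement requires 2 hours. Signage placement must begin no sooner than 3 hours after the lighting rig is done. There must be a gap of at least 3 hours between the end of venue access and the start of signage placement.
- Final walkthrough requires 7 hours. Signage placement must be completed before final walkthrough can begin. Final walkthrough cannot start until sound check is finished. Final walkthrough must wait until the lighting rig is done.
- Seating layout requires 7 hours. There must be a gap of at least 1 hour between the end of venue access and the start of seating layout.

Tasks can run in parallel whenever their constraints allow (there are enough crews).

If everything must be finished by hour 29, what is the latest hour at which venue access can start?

Final walkthrough has no dependents, so it just needs to finish by hour 29. Starting by 29 − 7 = hour 22 achieves that.
Signage placement must finish before final walkthrough (must start by hour 22). With a 2-hour duration, signage placement must start by 22 − 2 = hour 20.
For the lighting rig: signage placement (must start by hour 20, minus 3-hour gap → hour 17); final walkthrough (must start by hour 22). The most restrictive is hour 17; with a 5-hour duration, the lighting rig must start by hour 12.
Sound check has to be done before final walkthrough (must start by hour 22). That means finishing by hour 22, i.e. starting by 22 − 9 = hour 13.
Seating layout has to be done before sound check (must start by hour 13, minus 2-hour gap → hour 11). That means finishing by hour 11, i.e. starting by 11 − 7 = hour 4.
Venue access feeds the lighting rig (must start by hour 12); seating layout (must start by hour 4, minus 1-hour gap → hour 3); signage placement (must start by hour 20, minus 3-hour gap → hour 17). Taking the minimum, venue access must finish by hour 3 and start by 3 − 1 = hour 2.

2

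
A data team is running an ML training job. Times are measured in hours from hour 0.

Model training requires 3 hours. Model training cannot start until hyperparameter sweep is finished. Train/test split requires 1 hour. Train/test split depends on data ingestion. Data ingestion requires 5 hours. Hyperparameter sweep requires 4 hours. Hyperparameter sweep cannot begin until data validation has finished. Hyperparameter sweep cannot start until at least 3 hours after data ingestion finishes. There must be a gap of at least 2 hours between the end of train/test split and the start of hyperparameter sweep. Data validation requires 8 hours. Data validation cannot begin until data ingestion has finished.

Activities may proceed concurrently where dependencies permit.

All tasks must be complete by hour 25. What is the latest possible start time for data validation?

10

Model training has no dependents, so it just needs to finish by hour 25. Starting by 25 − 3 = hour 22 achieves that.
Hyperparameter sweep must finish before model training (must start by hour 22). With a 4-hour duration, hyperparameter sweep must start by 22 − 4 = hour 18.
Since hyperparameter sweep (must start by hour 18) depends on it, data validation must finish by hour 18. Backing off its 8-hour duration gives a latest start of hour 10.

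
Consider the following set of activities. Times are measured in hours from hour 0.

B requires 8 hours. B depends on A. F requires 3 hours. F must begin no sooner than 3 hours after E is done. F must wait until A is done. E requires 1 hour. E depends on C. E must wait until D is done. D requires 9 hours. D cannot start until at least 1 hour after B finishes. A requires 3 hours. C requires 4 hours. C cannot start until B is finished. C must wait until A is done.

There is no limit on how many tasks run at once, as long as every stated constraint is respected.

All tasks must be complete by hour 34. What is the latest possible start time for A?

To finish by hour 34, F (duration 3) must start no later than hour 31.
E has to be done before F (must start by hour 31, minus 3-hour gap → hour 28). That means finishing by hour 28, i.e. starting by 28 − 1 = hour 27.
C must finish before E (must start by hour 27). With a 4-hour duration, C must start by 27 − 4 = hour 23.
Since E (must start by hour 27) depends on it, D must finish by hour 27. Backing off its 9-hour duration gives a latest start of hour 18.
B feeds C (must start by hour 23); D (must start by hour 18, minus 1-hour gap → hour 17). Taking the minimum, B must finish by hour 17 and start by 17 − 8 = hour 9.
A must finish in time for B (must start by hour 9); C (must start by hour 23); F (must start by hour 31). The tightest is hour 9, so A must start by 9 − 3 = hour 6.

6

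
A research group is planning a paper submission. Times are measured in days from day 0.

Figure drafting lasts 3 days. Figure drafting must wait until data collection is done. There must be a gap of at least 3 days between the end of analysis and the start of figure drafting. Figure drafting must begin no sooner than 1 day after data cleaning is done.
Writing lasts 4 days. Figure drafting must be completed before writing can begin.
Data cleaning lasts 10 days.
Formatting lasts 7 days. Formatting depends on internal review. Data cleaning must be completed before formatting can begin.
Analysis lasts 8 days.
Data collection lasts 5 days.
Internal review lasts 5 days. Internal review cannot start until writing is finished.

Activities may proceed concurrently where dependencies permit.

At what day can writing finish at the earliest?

Analysis can start immediately at day 0; it finishes at day 8.
Data cleaning has no prerequisites, so it starts at day 0 and finishes at day 10.
Nothing blocks data collection, so it runs from day 0 to day 5.
For figure drafting: data collection (finishes day 5); analysis (finishes day 8, plus 3-day gap → day 11); data cleaning (finishes day 10, plus 1-day gap → day 11). Taking the maximum gives a start of day 11, and it finishes at 11 + 3 = day 14.
Writing cannot begin until figure drafting (finishes day 14). It runs from day 14 to 14 + 4 = day 18.

18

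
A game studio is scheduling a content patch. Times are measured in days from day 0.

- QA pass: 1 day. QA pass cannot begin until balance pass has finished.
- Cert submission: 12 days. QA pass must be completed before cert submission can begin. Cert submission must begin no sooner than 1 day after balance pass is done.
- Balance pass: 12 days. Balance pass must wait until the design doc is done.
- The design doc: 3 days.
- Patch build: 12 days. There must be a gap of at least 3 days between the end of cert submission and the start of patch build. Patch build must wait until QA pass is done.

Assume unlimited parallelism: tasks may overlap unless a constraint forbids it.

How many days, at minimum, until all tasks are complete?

The design doc can start immediately at day 0; it finishes at day 3.
Balance pass waits on the design doc (finishes day 3), so it starts at day 3 and finishes at 3 + 12 = day 15.
QA pass waits on balance pass (finishes day 15), so it starts at day 15 and finishes at 15 + 1 = day 16.
Cert submission has to wait for QA pass (finishes day 16); balance pass (finishes day 15, plus 1-day gap → day 16). The latest of these is day 16, so cert submission runs day 16 to 16 + 12 = day 28.
Patch build needs all of cert submission (finishes day 28, plus 3-day gap → day 31); QA pass (finishes day 16). That puts its earliest start at day 31; it finishes at 31 + 12 = day 43.
All tasks are finished once the last one completes. Finish times: The design doc at 3, Balance pass at 15, QA pass at 16, Cert submission at 28, Patch build at 43. The latest is day 43.

43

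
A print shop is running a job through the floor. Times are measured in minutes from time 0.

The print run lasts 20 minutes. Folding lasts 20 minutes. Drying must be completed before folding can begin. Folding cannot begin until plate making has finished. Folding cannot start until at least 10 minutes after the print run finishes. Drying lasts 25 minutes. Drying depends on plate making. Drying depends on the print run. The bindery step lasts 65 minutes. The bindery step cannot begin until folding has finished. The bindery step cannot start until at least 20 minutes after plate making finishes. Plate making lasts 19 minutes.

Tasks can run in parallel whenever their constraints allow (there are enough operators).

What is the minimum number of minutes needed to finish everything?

130

The print run has no prerequisites, so it starts at minute 0 and finishes at minute 20.
Plate making can start immediately at minute 0; it finishes at minute 19.
Drying needs all of plate making (finishes minute 19); the print run (finishes minute 20). That puts its earliest start at minute 20; it finishes at 20 + 25 = minute 45.
Folding has to wait for drying (finishes minute 45); plate making (finishes minute 19); the print run (finishes minute 20, plus 10-minute gap → minute 30). The latest of these is minute 45, so folding runs minute 45 to 45 + 20 = minute 65.
For the bindery step: folding (finishes minute 65); plate making (finishes minute 19, plus 20-minute gap → minute 39). Taking the maximum gives a start of minute 65, and it finishes at 65 + 65 = minute 130.
All tasks are finished once the last one completes. Finish times: Plate making at 19, The print run at 20, Drying at 45, Folding at 65, The bindery step at 130. The latest is minute 130.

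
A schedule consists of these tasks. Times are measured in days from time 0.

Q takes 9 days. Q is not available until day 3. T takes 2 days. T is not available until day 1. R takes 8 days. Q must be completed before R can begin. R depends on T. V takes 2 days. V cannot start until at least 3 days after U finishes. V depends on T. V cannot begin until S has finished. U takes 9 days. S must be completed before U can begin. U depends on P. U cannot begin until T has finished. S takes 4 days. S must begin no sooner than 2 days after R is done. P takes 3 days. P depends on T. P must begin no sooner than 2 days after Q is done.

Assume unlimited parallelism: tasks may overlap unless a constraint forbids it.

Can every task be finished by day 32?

No

T cannot begin until its own release at day 1. It runs from day 1 to 1 + 2 = day 3.
Q cannot begin until its own release at day 3. It runs from day 3 to 3 + 9 = day 12.
R needs all of Q (finishes day 12); T (finishes day 3). That puts its earliest start at day 12; it finishes at 12 + 8 = day 20.
S cannot begin until R (finishes day 20, plus 2-day gap → day 22). It runs from day 22 to 22 + 4 = day 26.
P has to wait for T (finishes day 3); Q (finishes day 12, plus 2-day gap → day 14). The latest of these is day 14, so P runs day 14 to 14 + 3 = day 17.
For U: S (finishes day 26); P (finishes day 17); T (finishes day 3). Taking the maximum gives a start of day 26, and it finishes at 26 + 9 = day 35.
V cannot start until U (finishes day 35, plus 3-day gap → day 38); T (finishes day 3); S (finishes day 26). The controlling bound is day 38, so V finishes at 38 + 2 = day 40.
The earliest everything can be done is day 40, which is after the deadline of 32, so it is not possible.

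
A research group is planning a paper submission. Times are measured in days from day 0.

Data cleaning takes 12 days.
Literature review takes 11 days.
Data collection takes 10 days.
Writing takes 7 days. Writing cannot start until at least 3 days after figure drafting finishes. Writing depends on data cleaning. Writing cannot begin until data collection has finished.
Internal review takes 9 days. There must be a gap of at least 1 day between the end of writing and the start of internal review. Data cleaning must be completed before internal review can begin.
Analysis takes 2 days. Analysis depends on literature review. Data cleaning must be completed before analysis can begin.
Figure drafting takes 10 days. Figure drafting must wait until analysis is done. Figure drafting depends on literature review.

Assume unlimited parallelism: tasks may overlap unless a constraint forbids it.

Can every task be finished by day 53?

Yes

Data cleaning can start immediately at day 0; it finishes at day 12.
Nothing blocks data collection, so it runs from day 0 to day 10.
Literature review can start immediately at day 0; it finishes at day 11.
For analysis: literature review (finishes day 11); data cleaning (finishes day 12). Taking the maximum gives a start of day 12, and it finishes at 12 + 2 = day 14.
Figure drafting has to wait for analysis (finishes day 14); literature review (finishes day 11). The latest of these is day 14, so figure drafting runs day 14 to 14 + 10 = day 24.
Writing needs all of figure drafting (finishes day 24, plus 3-day gap → day 27); data cleaning (finishes day 12); data collection (finishes day 10). That puts its earliest start at day 27; it finishes at 27 + 7 = day 34.
For internal review: writing (finishes day 34, plus 1-day gap → day 35); data cleaning (finishes day 12). Taking the maximum gives a start of day 35, and it finishes at 35 + 9 = day 44.
Every task is finished by day 44, which is no later than the deadline of 53, so the schedule is feasible.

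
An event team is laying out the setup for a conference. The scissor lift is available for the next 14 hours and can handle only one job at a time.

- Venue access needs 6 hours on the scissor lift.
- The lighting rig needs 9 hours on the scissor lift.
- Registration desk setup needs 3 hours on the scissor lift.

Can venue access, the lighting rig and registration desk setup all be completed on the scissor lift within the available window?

No

Running back to back, the jobs need 6 + 9 + 3 = 18 hours on the scissor lift.
Since 18 > 14, they cannot all fit.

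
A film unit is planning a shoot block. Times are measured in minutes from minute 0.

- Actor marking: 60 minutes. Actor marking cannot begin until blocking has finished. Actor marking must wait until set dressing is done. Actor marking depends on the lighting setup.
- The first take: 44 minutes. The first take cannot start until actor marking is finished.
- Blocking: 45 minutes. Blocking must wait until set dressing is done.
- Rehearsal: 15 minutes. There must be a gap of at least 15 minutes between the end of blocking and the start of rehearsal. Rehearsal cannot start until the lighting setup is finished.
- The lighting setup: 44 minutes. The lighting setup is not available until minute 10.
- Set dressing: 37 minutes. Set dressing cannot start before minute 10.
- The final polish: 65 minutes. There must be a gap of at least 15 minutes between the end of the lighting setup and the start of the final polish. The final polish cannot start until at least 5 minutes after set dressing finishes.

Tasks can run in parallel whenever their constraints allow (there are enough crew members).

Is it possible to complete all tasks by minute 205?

The lighting setup waits on its own release at minute 10, so it starts at minute 10 and finishes at 10 + 44 = minute 54.
Set dressing cannot begin until its own release at minute 10. It runs from minute 10 to 10 + 37 = minute 47.
The final polish has to wait for the lighting setup (finishes minute 54, plus 15-minute gap → minute 69); set dressing (finishes minute 47, plus 5-minute gap → minute 52). The latest of these is minute 69, so the final polish runs minute 69 to 69 + 65 = minute 134.
Blocking waits on set dressing (finishes minute 47), so it starts at minute 47 and finishes at 47 + 45 = minute 92.
Rehearsal has to wait for blocking (finishes minute 92, plus 15-minute gap → minute 107); the lighting setup (finishes minute 54). The latest of these is minute 107, so rehearsal runs minute 107 to 107 + 15 = minute 122.
Actor marking has to wait for blocking (finishes minute 92); set dressing (finishes minute 47); the lighting setup (finishes minute 54). The latest of these is minute 92, so actor marking runs minute 92 to 92 + 60 = minute 152.
After actor marking (finishes minute 152), the first take can start at minute 152 and finishes at minute 196.
Every task is finished by minute 196, which is no later than the deadline of 205, so the schedule is feasible.

Yes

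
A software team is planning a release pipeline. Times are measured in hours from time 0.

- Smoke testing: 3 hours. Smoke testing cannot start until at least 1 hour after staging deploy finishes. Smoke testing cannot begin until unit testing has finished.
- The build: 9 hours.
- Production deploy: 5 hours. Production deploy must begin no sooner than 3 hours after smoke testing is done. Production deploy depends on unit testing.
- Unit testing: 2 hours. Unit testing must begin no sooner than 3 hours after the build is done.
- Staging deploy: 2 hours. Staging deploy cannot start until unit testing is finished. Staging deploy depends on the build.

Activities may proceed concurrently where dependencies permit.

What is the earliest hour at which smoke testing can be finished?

Nothing blocks the build, so it runs from hour 0 to hour 9.
Unit testing waits on the build (finishes hour 9, plus 3-hour gap → hour 12), so it starts at hour 12 and finishes at 12 + 2 = hour 14.
Staging deploy has to wait for unit testing (finishes hour 14); the build (finishes hour 9). The latest of these is hour 14, so staging deploy runs hour 14 to 14 + 2 = hour 16.
Smoke testing cannot start until staging deploy (finishes hour 16, plus 1-hour gap → hour 17); unit testing (finishes hour 14). The controlling bound is hour 17, so smoke testing finishes at 17 + 3 = hour 20.

20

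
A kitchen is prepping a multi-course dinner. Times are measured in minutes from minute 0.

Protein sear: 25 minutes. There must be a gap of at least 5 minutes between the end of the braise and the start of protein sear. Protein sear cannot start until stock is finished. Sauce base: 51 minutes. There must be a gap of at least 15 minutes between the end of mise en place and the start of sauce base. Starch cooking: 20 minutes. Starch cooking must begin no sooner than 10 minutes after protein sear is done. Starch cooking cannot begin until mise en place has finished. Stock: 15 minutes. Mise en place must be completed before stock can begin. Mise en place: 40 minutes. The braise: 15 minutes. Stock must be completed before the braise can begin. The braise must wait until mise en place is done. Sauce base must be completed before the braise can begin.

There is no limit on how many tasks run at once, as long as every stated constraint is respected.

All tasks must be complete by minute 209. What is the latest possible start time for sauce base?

83

Starch cooking has no dependents, so it just needs to finish by minute 209. Starting by 209 − 20 = minute 189 achieves that.
Protein sear has to be done before starch cooking (must start by minute 189, minus 10-minute gap → minute 179). That means finishing by minute 179, i.e. starting by 179 − 25 = minute 154.
The braise has to be done before protein sear (must start by minute 154, minus 5-minute gap → minute 149). That means finishing by minute 149, i.e. starting by 149 − 15 = minute 134.
Since the braise (must start by minute 134) depends on it, sauce base must finish by minute 134. Backing off its 51-minute duration gives a latest start of minute 83.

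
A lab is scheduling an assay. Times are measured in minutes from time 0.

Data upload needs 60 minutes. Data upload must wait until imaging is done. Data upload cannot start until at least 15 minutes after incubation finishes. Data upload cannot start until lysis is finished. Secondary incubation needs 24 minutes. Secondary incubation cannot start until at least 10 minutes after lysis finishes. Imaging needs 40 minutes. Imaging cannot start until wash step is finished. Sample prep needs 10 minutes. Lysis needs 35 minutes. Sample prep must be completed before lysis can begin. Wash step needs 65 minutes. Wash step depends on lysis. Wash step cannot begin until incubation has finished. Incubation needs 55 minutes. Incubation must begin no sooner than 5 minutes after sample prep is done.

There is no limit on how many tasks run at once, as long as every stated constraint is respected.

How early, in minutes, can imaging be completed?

Sample prep has no prerequisites, so it starts at minute 0 and finishes at minute 10.
After sample prep (finishes minute 10, plus 5-minute gap → minute 15), incubation can start at minute 15 and finishes at minute 70.
Lysis waits on sample prep (finishes minute 10), so it starts at minute 10 and finishes at 10 + 35 = minute 45.
Wash step has to wait for lysis (finishes minute 45); incubation (finishes minute 70). The latest of these is minute 70, so wash step runs minute 70 to 70 + 65 = minute 135.
Imaging cannot begin until wash step (finishes minute 135). It runs from minute 135 to 135 + 40 = minute 175.

175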